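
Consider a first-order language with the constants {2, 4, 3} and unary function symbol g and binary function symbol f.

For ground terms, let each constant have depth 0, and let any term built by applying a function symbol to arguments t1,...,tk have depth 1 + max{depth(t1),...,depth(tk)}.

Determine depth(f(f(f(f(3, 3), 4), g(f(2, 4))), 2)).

4

depth(f(3, 3)) = 1 + max(0, 0) = 1
depth(f(f(3, 3), 4)) = 1 + max(1, 0) = 2
depth(f(2, 4)) = 1 + max(0, 0) = 1
depth(g(f(2, 4))) = 1 + depth(f(2, 4)) = 1 + 1 = 2
depth(f(f(f(3, 3), 4), g(f(2, 4)))) = 1 + max(2, 2) = 3
depth(f(f(f(f(3, 3), 4), g(f(2, 4))), 2)) = 1 + max(3, 0) = 4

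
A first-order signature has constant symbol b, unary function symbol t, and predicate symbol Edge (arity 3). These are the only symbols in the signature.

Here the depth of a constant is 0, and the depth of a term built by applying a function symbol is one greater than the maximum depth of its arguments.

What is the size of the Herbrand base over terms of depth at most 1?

First count ground terms of depth ≤ 1.
Write N_k for the number of ground terms of depth ≤ k. A term of depth ≤ k is either a constant or a function symbol applied to arguments of depth ≤ k−1, so N_k = 1 + N_{k-1}.
N_0 = 1
N_1 = 1 + 1 = 2
So |H| = 2.
For each predicate symbol, the number of ground atoms is |H| raised to its arity; summing:
  Edge: 2^3 = 8
Total ground atoms: 8.

8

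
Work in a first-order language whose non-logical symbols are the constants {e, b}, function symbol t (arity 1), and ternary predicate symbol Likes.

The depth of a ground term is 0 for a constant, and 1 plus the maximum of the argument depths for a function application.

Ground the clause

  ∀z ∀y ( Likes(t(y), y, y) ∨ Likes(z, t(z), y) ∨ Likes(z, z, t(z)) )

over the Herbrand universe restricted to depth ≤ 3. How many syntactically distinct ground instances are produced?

64

Ground terms of depth ≤ 3:
  Let N_k count ground terms of depth at most k. Each non-constant term of depth ≤ k is some function symbol applied to depth-≤(k−1) arguments, giving N_k = 2 + N_{k-1}.
  N_0 = 2
  N_1 = 2 + 2 = 4
  N_2 = 2 + 4 = 6
  N_3 = 2 + 6 = 8
  Explicitly: e, b, t(e), t(b), t(t(e)), t(t(b)), t(t(t(e))), t(t(t(b))).
So there are 8 ground terms available for substitution.
There are 2 variables to instantiate (z, y), each occurring in at least one literal, so different choices give different ground instances.
Number of ground instances = 8^2 = 64.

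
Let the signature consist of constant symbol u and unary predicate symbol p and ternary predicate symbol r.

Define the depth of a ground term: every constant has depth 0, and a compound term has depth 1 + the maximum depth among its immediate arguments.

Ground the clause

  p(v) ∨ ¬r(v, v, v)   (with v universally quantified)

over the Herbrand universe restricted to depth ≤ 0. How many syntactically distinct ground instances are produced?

Ground terms of depth ≤ 0:
  With no function symbols every ground term is a constant, so there is exactly 1 ground term at every depth bound.
  N_0 = 1
So there is exactly 1 ground term available for substitution.
There is 1 variable to instantiate (v),  occurring in at least one literal, so different choices give different ground instances.
Number of ground instances = 1.

1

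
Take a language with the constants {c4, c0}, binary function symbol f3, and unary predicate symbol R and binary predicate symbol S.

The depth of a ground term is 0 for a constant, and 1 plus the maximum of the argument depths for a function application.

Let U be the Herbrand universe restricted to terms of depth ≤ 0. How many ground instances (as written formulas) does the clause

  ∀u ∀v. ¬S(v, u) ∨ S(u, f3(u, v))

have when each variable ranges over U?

4

Ground terms of depth ≤ 0:
  Let N_k = |{terms of depth ≤ k}|. Then N_0 = 2 and N_k = 2 + N_{k-1}^2 for k ≥ 1 (one summand per function symbol, arity giving the exponent).
  N_0 = 2
  Explicitly: c4, c0.
So there are 2 ground terms available for substitution.
There are 2 variables to instantiate (u, v), each occurring in at least one literal, so different choices give different ground instances.
Number of ground instances = 2^2 = 4.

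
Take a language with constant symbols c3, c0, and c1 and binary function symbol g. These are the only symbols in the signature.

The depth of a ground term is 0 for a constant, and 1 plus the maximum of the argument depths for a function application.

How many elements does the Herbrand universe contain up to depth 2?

If N_k denotes the number of depth-≤k ground terms, the 3 constants give N_0 = 3, and each function symbol of arity r contributes N_{k-1}^r new terms at level k: N_k = 3 + N_{k-1}^2.
N_0 = 3
N_1 = 3 + 3^2 = 12
N_2 = 3 + 12^2 = 147

147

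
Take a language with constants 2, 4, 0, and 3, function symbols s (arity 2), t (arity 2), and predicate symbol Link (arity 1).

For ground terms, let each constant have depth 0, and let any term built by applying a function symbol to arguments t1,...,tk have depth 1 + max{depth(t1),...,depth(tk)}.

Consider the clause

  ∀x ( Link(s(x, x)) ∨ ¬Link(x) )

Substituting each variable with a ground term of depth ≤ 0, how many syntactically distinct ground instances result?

Ground terms of depth ≤ 0:
  Let N_k = |{terms of depth ≤ k}|. Then N_0 = 4 and N_k = 4 + N_{k-1}^2 + N_{k-1}^2 for k ≥ 1 (one summand per function symbol, arity giving the exponent).
  N_0 = 4
So there are 4 ground terms available for substitution.
There is 1 variable to instantiate (x),  occurring in at least one literal, so different choices give different ground instances.
Number of ground instances = 4.

4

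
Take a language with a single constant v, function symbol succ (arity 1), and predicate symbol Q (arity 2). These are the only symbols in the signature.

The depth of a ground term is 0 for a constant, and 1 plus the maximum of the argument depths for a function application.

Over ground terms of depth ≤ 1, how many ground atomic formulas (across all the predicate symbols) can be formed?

4

First count ground terms of depth ≤ 1.
Count level by level. With function symbols succ/1, the terms of depth ≤ k are the 1 constant together with each function applied to depth-≤(k−1) tuples, so N_k = 1 + N_{k-1}.
N_0 = 1
N_1 = 1 + 1 = 2
Explicitly: v, succ(v).
So |H| = 2.
Each predicate of arity r yields |H|^r ground atoms (one per choice of an r-tuple from H):
  Q: 2^2 = 4
Total ground atoms: 4.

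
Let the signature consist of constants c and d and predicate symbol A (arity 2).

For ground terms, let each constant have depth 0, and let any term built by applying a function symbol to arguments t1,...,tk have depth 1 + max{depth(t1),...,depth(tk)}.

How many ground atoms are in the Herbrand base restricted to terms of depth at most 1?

4

First count ground terms of depth ≤ 1.
With no function symbols every ground term is a constant, so there are exactly 2 ground terms at every depth bound.
N_0 = 2
N_1 = 2
Explicitly: c, d.
So |H| = 2.
For each predicate symbol, the number of ground atoms is |H| raised to its arity; summing:
  A: 2^2 = 4
Total ground atoms: 4.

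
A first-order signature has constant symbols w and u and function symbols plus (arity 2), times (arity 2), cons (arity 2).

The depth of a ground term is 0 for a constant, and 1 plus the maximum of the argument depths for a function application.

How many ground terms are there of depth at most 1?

Count level by level. With function symbols plus/2, times/2, cons/2, the terms of depth ≤ k are the 2 constants together with each function applied to depth-≤(k−1) tuples, so N_k = 2 + N_{k-1}^2 + N_{k-1}^2 + N_{k-1}^2.
N_0 = 2
N_1 = 2 + 2^2 + 2^2 + 2^2 = 14

14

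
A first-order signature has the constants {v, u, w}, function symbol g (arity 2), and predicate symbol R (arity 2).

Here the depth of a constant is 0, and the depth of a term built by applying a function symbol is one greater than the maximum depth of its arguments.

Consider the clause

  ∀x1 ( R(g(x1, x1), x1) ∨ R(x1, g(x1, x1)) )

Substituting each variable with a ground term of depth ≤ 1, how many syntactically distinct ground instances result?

12

Ground terms of depth ≤ 1:
  Count level by level. With function symbols g/2, the terms of depth ≤ k are the 3 constants together with each function applied to depth-≤(k−1) tuples, so N_k = 3 + N_{k-1}^2.
  N_0 = 3
  N_1 = 3 + 3^2 = 12
  Explicitly: v, u, w, g(v, v), g(v, u), g(v, w), g(u, v), g(u, u), g(u, w), g(w, v), g(w, u), g(w, w).
So there are 12 ground terms available for substitution.
The clause has 1 distinct variable (x1), which appears in the body. In the free term algebra distinct substitutions yield syntactically distinct ground instances.
Number of ground instances = 12.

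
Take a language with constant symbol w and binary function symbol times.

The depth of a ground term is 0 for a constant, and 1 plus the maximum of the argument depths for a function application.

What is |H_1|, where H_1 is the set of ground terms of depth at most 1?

2

Write N_k for the number of ground terms of depth ≤ k. A term of depth ≤ k is either a constant or a function symbol applied to arguments of depth ≤ k−1, so N_k = 1 + N_{k-1}^2.
N_0 = 1
N_1 = 1 + 1^2 = 2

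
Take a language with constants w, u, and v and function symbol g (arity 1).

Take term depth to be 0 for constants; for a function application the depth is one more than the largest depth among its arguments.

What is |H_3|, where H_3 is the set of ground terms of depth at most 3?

Let N_k count ground terms of depth at most k. Each non-constant term of depth ≤ k is some function symbol applied to depth-≤(k−1) arguments, giving N_k = 3 + N_{k-1}.
N_0 = 3
N_1 = 3 + 3 = 6
N_2 = 3 + 6 = 9
N_3 = 3 + 9 = 12

12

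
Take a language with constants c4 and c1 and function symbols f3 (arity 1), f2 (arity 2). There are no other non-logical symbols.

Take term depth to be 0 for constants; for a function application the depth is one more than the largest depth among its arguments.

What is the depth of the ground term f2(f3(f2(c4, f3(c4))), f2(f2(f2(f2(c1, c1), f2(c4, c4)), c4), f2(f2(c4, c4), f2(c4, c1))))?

5

depth(f3(c4)) = 1 + depth(c4) = 1 + 0 = 1
depth(f2(c4, f3(c4))) = 1 + max(0, 1) = 2
depth(f3(f2(c4, f3(c4)))) = 1 + depth(f2(c4, f3(c4))) = 1 + 2 = 3
depth(f2(c1, c1)) = 1 + max(0, 0) = 1
depth(f2(c4, c4)) = 1 + max(0, 0) = 1
depth(f2(f2(c1, c1), f2(c4, c4))) = 1 + max(1, 1) = 2
depth(f2(f2(f2(c1, c1), f2(c4, c4)), c4)) = 1 + max(2, 0) = 3
depth(f2(c4, c1)) = 1 + max(0, 0) = 1
depth(f2(f2(c4, c4), f2(c4, c1))) = 1 + max(1, 1) = 2
depth(f2(f2(f2(f2(c1, c1), f2(c4, c4)), c4), f2(f2(c4, c4), f2(c4, c1)))) = 1 + max(3, 2) = 4
depth(f2(f3(f2(c4, f3(c4))), f2(f2(f2(f2(c1, c1), f2(c4, c4)), c4), f2(f2(c4, c4), f2(c4, c1))))) = 1 + max(3, 4) = 5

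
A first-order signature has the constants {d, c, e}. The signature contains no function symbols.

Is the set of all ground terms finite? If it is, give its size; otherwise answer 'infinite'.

There are no function symbols, so every ground term is one of the 3 constants.
The Herbrand universe is {d, c, e}, which is finite with 3 elements.

3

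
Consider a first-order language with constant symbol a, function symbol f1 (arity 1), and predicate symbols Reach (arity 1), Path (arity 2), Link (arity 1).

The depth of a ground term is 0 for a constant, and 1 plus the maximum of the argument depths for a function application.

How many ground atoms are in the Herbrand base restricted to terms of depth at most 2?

15

First count ground terms of depth ≤ 2.
Write N_k for the number of ground terms of depth ≤ k. A term of depth ≤ k is either a constant or a function symbol applied to arguments of depth ≤ k−1, so N_k = 1 + N_{k-1}.
N_0 = 1
N_1 = 1 + 1 = 2
N_2 = 1 + 2 = 3
So |H| = 3.
For each predicate symbol, the number of ground atoms is |H| raised to its arity; summing:
  Reach: 3;  Path: 3^2 = 9;  Link: 3
Total ground atoms: 3 + 9 + 3 = 15.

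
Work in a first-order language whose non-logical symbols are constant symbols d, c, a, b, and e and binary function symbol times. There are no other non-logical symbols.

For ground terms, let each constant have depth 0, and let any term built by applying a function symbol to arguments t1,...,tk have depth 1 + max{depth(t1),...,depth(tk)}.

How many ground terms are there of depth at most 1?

30

If N_k denotes the number of depth-≤k ground terms, the 5 constants give N_0 = 5, and each function symbol of arity r contributes N_{k-1}^r new terms at level k: N_k = 5 + N_{k-1}^2.
N_0 = 5
N_1 = 5 + 5^2 = 30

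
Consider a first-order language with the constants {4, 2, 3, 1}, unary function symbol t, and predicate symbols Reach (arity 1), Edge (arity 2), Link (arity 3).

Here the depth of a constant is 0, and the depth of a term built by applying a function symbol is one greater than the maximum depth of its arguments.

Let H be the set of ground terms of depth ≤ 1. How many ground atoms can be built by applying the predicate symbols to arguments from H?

First count ground terms of depth ≤ 1.
Let N_k = |{terms of depth ≤ k}|. Then N_0 = 4 and N_k = 4 + N_{k-1} for k ≥ 1 (one summand per function symbol, arity giving the exponent).
N_0 = 4
N_1 = 4 + 4 = 8
Explicitly: 4, 2, 3, 1, t(4), t(2), t(3), t(1).
So |H| = 8.
Ground atoms are formed by filling each argument slot of a predicate with a term from H, so an r-ary predicate gives |H|^r atoms:
  Reach: 8;  Edge: 8^2 = 64;  Link: 8^3 = 512
Total ground atoms: 8 + 64 + 512 = 584.

584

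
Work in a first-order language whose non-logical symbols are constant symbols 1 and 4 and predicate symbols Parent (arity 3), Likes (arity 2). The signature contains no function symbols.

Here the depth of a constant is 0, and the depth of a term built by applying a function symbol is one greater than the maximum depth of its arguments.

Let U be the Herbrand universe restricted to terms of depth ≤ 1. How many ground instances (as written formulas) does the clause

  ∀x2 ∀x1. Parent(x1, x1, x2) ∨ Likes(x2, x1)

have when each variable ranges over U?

4

Ground terms of depth ≤ 1:
  With no function symbols every ground term is a constant, so there are exactly 2 ground terms at every depth bound.
  N_0 = 2
  N_1 = 2
  Explicitly: 1, 4.
So there are 2 ground terms available for substitution.
The clause has 2 distinct variables (x2, x1), each appearing in the body. In the free term algebra distinct substitutions yield syntactically distinct ground instances.
Number of ground instances = 2^2 = 4.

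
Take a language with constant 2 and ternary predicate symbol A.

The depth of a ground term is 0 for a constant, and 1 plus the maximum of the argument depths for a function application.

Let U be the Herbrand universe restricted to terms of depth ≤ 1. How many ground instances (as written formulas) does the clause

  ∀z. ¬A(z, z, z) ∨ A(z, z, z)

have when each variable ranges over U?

1

Ground terms of depth ≤ 1:
  With no function symbols every ground term is a constant, so there is exactly 1 ground term at every depth bound.
  N_0 = 1
  N_1 = 1
  Explicitly: 2.
So there is exactly 1 ground term available for substitution.
The body mentions the single quantified variable z; since ground terms form a free algebra, no two substitutions collapse to the same formula.
Number of ground instances = 1.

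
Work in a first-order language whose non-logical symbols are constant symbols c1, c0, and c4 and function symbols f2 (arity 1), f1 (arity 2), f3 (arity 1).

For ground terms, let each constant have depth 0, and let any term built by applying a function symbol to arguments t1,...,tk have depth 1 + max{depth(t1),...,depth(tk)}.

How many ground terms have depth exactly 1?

Count level by level. With function symbols f2/1, f1/2, f3/1, the terms of depth ≤ k are the 3 constants together with each function applied to depth-≤(k−1) tuples, so N_k = 3 + N_{k-1} + N_{k-1}^2 + N_{k-1}.
N_0 = 3
N_1 = 3 + 3 + 3^2 + 3 = 18
Terms of depth exactly 1: N_1 − N_0 = 18 − 3 = 15.

15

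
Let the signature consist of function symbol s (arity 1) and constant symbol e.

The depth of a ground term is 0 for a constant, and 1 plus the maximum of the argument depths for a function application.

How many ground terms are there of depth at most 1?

Count level by level. With function symbols s/1, the terms of depth ≤ k are the 1 constant together with each function applied to depth-≤(k−1) tuples, so N_k = 1 + N_{k-1}.
N_0 = 1
N_1 = 1 + 1 = 2

2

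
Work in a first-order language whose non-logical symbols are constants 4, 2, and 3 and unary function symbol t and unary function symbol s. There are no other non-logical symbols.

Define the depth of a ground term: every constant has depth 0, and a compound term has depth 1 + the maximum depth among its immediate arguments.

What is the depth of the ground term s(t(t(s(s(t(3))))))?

depth(t(3)) = 1 + depth(3) = 1 + 0 = 1
depth(s(t(3))) = 1 + depth(t(3)) = 1 + 1 = 2
depth(s(s(t(3)))) = 1 + depth(s(t(3))) = 1 + 2 = 3
depth(t(s(s(t(3))))) = 1 + depth(s(s(t(3)))) = 1 + 3 = 4
depth(t(t(s(s(t(3)))))) = 1 + depth(t(s(s(t(3))))) = 1 + 4 = 5
depth(s(t(t(s(s(t(3))))))) = 1 + depth(t(t(s(s(t(3)))))) = 1 + 5 = 6

6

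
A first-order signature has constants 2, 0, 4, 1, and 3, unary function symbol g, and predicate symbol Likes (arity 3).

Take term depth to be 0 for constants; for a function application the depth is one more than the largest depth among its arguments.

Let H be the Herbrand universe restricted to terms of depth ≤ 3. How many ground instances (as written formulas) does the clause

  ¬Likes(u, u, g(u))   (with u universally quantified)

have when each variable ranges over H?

Ground terms of depth ≤ 3:
  If N_k denotes the number of depth-≤k ground terms, the 5 constants give N_0 = 5, and each function symbol of arity r contributes N_{k-1}^r new terms at level k: N_k = 5 + N_{k-1}.
  N_0 = 5
  N_1 = 5 + 5 = 10
  N_2 = 5 + 10 = 15
  N_3 = 5 + 15 = 20
So there are 20 ground terms available for substitution.
There is 1 variable to instantiate (u),  occurring in at least one literal, so different choices give different ground instances.
Number of ground instances = 20.

20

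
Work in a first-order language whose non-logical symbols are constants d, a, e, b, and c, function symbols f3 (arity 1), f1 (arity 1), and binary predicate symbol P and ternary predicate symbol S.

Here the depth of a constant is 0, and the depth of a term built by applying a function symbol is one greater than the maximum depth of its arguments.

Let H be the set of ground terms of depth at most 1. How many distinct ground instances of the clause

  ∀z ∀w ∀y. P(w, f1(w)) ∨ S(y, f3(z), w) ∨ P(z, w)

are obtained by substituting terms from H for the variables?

3375

Ground terms of depth ≤ 1:
  Let N_k = |{terms of depth ≤ k}|. Then N_0 = 5 and N_k = 5 + N_{k-1} + N_{k-1} for k ≥ 1 (one summand per function symbol, arity giving the exponent).
  N_0 = 5
  N_1 = 5 + 5 + 5 = 15
So there are 15 ground terms available for substitution.
Each of z, w, y ranges independently over the available ground terms, and distinct assignments produce distinct instances.
Number of ground instances = 15^3 = 3375.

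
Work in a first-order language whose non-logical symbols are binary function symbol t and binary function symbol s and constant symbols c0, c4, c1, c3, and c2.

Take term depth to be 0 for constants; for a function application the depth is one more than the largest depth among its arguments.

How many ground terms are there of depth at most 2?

6055

Write N_k for the number of ground terms of depth ≤ k. A term of depth ≤ k is either a constant or a function symbol applied to arguments of depth ≤ k−1, so N_k = 5 + N_{k-1}^2 + N_{k-1}^2.
N_0 = 5
N_1 = 5 + 5^2 + 5^2 = 55
N_2 = 5 + 55^2 + 55^2 = 6055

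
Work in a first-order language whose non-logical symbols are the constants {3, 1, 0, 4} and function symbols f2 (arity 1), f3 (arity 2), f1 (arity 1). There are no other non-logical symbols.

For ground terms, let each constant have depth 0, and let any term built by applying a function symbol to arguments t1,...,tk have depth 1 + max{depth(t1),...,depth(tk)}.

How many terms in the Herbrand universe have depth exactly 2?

Write N_k for the number of ground terms of depth ≤ k. A term of depth ≤ k is either a constant or a function symbol applied to arguments of depth ≤ k−1, so N_k = 4 + N_{k-1} + N_{k-1}^2 + N_{k-1}.
N_0 = 4
N_1 = 4 + 4 + 4^2 + 4 = 28
N_2 = 4 + 28 + 28^2 + 28 = 844
Terms of depth exactly 2: N_2 − N_1 = 844 − 28 = 816.

816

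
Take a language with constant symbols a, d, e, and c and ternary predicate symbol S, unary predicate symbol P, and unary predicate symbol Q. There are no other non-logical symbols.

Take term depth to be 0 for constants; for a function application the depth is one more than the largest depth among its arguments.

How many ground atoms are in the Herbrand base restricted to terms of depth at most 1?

72

First count ground terms of depth ≤ 1.
With no function symbols every ground term is a constant, so there are exactly 4 ground terms at every depth bound.
N_0 = 4
N_1 = 4
So |H| = 4.
Ground atoms are formed by filling each argument slot of a predicate with a term from H, so an r-ary predicate gives |H|^r atoms:
  S: 4^3 = 64;  P: 4;  Q: 4
Total ground atoms: 64 + 4 + 4 = 72.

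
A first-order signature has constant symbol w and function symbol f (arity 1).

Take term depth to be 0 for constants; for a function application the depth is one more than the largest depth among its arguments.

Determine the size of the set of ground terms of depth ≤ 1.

Count level by level. With function symbols f/1, the terms of depth ≤ k are the 1 constant together with each function applied to depth-≤(k−1) tuples, so N_k = 1 + N_{k-1}.
N_0 = 1
N_1 = 1 + 1 = 2
Explicitly: w, f(w).

2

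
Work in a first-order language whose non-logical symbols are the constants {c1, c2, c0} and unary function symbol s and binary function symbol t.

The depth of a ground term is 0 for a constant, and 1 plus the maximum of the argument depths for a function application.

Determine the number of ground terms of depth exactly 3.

59052

Let N_k count ground terms of depth at most k. Each non-constant term of depth ≤ k is some function symbol applied to depth-≤(k−1) arguments, giving N_k = 3 + N_{k-1} + N_{k-1}^2.
N_0 = 3
N_1 = 3 + 3 + 3^2 = 15
N_2 = 3 + 15 + 15^2 = 243
N_3 = 3 + 243 + 243^2 = 59295
Terms of depth exactly 3: N_3 − N_2 = 59295 − 243 = 59052.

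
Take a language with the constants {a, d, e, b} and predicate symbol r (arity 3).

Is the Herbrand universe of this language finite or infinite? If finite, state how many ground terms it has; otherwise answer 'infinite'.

4

There are no function symbols, so every ground term is one of the 4 constants.
The Herbrand universe is {a, d, e, b}, which is finite with 4 elements.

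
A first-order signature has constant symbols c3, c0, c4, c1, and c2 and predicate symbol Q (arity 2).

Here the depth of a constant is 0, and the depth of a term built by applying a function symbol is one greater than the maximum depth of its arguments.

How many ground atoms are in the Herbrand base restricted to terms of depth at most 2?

First count ground terms of depth ≤ 2.
With no function symbols every ground term is a constant, so there are exactly 5 ground terms at every depth bound.
N_0 = 5
N_1 = 5
N_2 = 5
So |H| = 5.
A ground atom is a predicate applied to a tuple of terms from H, so the count is the sum over predicates of |H|^arity:
  Q: 5^2 = 25
Total ground atoms: 25.

25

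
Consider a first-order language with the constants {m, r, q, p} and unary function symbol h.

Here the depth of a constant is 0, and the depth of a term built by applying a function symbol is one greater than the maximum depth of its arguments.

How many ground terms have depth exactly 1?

Count level by level. With function symbols h/1, the terms of depth ≤ k are the 4 constants together with each function applied to depth-≤(k−1) tuples, so N_k = 4 + N_{k-1}.
N_0 = 4
N_1 = 4 + 4 = 8
Terms of depth exactly 1: N_1 − N_0 = 8 − 4 = 4.

4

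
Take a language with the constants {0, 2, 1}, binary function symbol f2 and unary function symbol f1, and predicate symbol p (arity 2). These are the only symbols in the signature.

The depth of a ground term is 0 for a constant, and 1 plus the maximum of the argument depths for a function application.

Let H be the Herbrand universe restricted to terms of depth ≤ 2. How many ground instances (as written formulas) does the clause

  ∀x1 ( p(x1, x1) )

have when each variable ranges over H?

Ground terms of depth ≤ 2:
  Count level by level. With function symbols f2/2, f1/1, the terms of depth ≤ k are the 3 constants together with each function applied to depth-≤(k−1) tuples, so N_k = 3 + N_{k-1}^2 + N_{k-1}.
  N_0 = 3
  N_1 = 3 + 3^2 + 3 = 15
  N_2 = 3 + 15^2 + 15 = 243
So there are 243 ground terms available for substitution.
There is 1 variable to instantiate (x1),  occurring in at least one literal, so different choices give different ground instances.
Number of ground instances = 243.

243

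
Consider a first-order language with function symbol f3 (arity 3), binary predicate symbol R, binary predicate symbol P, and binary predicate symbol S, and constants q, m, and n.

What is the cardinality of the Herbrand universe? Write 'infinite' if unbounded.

infinite

The signature has at least one function symbol (f3, arity 3) and at least one constant (q).
Iterating f3 gives infinitely many distinct ground terms: q, f3(q, q, q), f3(f3(q, q, q), f3(q, q, q), f3(q, q, q)), ...
So the Herbrand universe is infinite.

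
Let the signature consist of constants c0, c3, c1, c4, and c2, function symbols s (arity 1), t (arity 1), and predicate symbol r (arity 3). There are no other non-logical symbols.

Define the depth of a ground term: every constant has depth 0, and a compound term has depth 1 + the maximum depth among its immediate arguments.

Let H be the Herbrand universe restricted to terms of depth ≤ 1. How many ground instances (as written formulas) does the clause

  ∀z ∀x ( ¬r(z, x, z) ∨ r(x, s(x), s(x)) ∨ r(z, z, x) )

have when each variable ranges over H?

225

Ground terms of depth ≤ 1:
  Let N_k = |{terms of depth ≤ k}|. Then N_0 = 5 and N_k = 5 + N_{k-1} + N_{k-1} for k ≥ 1 (one summand per function symbol, arity giving the exponent).
  N_0 = 5
  N_1 = 5 + 5 + 5 = 15
So there are 15 ground terms available for substitution.
There are 2 variables to instantiate (z, x), each occurring in at least one literal, so different choices give different ground instances.
Number of ground instances = 15^2 = 225.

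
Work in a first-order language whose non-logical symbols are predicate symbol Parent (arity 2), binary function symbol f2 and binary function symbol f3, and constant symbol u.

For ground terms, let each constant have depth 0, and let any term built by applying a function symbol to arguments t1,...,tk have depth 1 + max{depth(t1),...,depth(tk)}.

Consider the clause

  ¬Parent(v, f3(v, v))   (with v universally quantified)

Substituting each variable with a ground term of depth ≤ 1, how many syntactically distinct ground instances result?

3

Ground terms of depth ≤ 1:
  Count level by level. With function symbols f2/2, f3/2, the terms of depth ≤ k are the 1 constant together with each function applied to depth-≤(k−1) tuples, so N_k = 1 + N_{k-1}^2 + N_{k-1}^2.
  N_0 = 1
  N_1 = 1 + 1^2 + 1^2 = 3
  Explicitly: u, f2(u, u), f3(u, u).
So there are 3 ground terms available for substitution.
The body mentions the single quantified variable v; since ground terms form a free algebra, no two substitutions collapse to the same formula.
Number of ground instances = 3.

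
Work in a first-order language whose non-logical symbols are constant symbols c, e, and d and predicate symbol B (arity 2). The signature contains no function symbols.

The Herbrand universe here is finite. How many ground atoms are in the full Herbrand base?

9

With no function symbols, the Herbrand universe is just the 3 constants.
Ground atoms per predicate: B: 3^2 = 9.
Herbrand base size = 9 = 9.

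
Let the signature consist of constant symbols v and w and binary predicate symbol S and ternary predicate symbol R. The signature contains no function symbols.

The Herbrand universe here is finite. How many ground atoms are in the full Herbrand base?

With no function symbols, the Herbrand universe is just the 2 constants.
Ground atoms per predicate: S: 2^2 = 4, R: 2^3 = 8.
Herbrand base size = 4 + 8 = 12.

12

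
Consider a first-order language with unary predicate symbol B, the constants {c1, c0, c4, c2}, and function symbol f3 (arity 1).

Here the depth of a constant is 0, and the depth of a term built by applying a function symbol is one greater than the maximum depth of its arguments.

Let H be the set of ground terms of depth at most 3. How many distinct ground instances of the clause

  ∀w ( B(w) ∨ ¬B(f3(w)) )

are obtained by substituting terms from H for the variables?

Ground terms of depth ≤ 3:
  Let N_k count ground terms of depth at most k. Each non-constant term of depth ≤ k is some function symbol applied to depth-≤(k−1) arguments, giving N_k = 4 + N_{k-1}.
  N_0 = 4
  N_1 = 4 + 4 = 8
  N_2 = 4 + 8 = 12
  N_3 = 4 + 12 = 16
So there are 16 ground terms available for substitution.
The variable w ranges independently over the available ground terms, and distinct assignments produce distinct instances.
Number of ground instances = 16.

16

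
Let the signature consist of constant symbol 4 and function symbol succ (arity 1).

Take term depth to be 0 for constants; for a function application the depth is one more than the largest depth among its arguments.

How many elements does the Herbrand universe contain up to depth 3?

Write N_k for the number of ground terms of depth ≤ k. A term of depth ≤ k is either a constant or a function symbol applied to arguments of depth ≤ k−1, so N_k = 1 + N_{k-1}.
N_0 = 1
N_1 = 1 + 1 = 2
N_2 = 1 + 2 = 3
N_3 = 1 + 3 = 4
Explicitly: 4, succ(4), succ(succ(4)), succ(succ(succ(4))).

4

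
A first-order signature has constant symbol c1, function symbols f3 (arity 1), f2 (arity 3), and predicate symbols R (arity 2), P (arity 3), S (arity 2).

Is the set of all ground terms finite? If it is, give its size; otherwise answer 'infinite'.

infinite

The signature has at least one function symbol (f3, arity 1) and at least one constant (c1).
Iterating f3 gives infinitely many distinct ground terms: c1, f3(c1), f3(f3(c1)), ...
So the Herbrand universe is infinite.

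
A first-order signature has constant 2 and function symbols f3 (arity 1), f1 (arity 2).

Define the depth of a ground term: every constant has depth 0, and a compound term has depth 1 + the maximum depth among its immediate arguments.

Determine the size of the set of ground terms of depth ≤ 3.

If N_k denotes the number of depth-≤k ground terms, the 1 constant gives N_0 = 1, and each function symbol of arity r contributes N_{k-1}^r new terms at level k: N_k = 1 + N_{k-1} + N_{k-1}^2.
N_0 = 1
N_1 = 1 + 1 + 1^2 = 3
N_2 = 1 + 3 + 3^2 = 13
N_3 = 1 + 13 + 13^2 = 183

183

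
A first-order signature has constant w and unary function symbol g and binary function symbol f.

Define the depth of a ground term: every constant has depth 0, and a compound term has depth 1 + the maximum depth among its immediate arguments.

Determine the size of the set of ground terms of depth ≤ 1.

Count level by level. With function symbols g/1, f/2, the terms of depth ≤ k are the 1 constant together with each function applied to depth-≤(k−1) tuples, so N_k = 1 + N_{k-1} + N_{k-1}^2.
N_0 = 1
N_1 = 1 + 1 + 1^2 = 3
Explicitly: w, g(w), f(w, w).

3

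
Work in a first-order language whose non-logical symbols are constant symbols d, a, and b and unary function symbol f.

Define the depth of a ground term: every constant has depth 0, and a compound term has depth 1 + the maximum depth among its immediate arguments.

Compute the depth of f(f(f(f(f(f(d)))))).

6

depth(f(d)) = 1 + depth(d) = 1 + 0 = 1
depth(f(f(d))) = 1 + depth(f(d)) = 1 + 1 = 2
depth(f(f(f(d)))) = 1 + depth(f(f(d))) = 1 + 2 = 3
depth(f(f(f(f(d))))) = 1 + depth(f(f(f(d)))) = 1 + 3 = 4
depth(f(f(f(f(f(d)))))) = 1 + depth(f(f(f(f(d))))) = 1 + 4 = 5
depth(f(f(f(f(f(f(d))))))) = 1 + depth(f(f(f(f(f(d)))))) = 1 + 5 = 6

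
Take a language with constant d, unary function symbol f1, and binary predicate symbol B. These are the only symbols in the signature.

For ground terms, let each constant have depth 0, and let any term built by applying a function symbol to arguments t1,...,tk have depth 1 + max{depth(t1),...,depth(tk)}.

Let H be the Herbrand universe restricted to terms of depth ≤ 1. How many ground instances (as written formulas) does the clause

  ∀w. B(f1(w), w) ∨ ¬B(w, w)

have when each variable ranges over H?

2

Ground terms of depth ≤ 1:
  If N_k denotes the number of depth-≤k ground terms, the 1 constant gives N_0 = 1, and each function symbol of arity r contributes N_{k-1}^r new terms at level k: N_k = 1 + N_{k-1}.
  N_0 = 1
  N_1 = 1 + 1 = 2
So there are 2 ground terms available for substitution.
The clause has 1 distinct variable (w), which appears in the body. In the free term algebra distinct substitutions yield syntactically distinct ground instances.
Number of ground instances = 2.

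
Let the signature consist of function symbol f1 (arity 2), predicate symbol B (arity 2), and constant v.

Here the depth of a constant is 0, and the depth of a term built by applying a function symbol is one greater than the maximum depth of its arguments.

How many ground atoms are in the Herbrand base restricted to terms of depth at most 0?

1

First count ground terms of depth ≤ 0.
Let N_k = |{terms of depth ≤ k}|. Then N_0 = 1 and N_k = 1 + N_{k-1}^2 for k ≥ 1 (one summand per function symbol, arity giving the exponent).
N_0 = 1
Explicitly: v.
So |H| = 1.
For each predicate symbol, the number of ground atoms is |H| raised to its arity; summing:
  B: 1^2 = 1
Total ground atoms: 1.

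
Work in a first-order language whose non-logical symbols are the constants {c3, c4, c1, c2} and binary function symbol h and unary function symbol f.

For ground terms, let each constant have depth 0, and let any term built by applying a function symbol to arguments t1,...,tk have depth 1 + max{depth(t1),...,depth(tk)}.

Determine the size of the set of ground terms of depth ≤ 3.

If N_k denotes the number of depth-≤k ground terms, the 4 constants give N_0 = 4, and each function symbol of arity r contributes N_{k-1}^r new terms at level k: N_k = 4 + N_{k-1}^2 + N_{k-1}.
N_0 = 4
N_1 = 4 + 4^2 + 4 = 24
N_2 = 4 + 24^2 + 24 = 604
N_3 = 4 + 604^2 + 604 = 365424

365424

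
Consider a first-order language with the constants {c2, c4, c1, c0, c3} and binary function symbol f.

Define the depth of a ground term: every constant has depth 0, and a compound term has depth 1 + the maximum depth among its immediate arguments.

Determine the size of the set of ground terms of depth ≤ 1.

30

If N_k denotes the number of depth-≤k ground terms, the 5 constants give N_0 = 5, and each function symbol of arity r contributes N_{k-1}^r new terms at level k: N_k = 5 + N_{k-1}^2.
N_0 = 5
N_1 = 5 + 5^2 = 30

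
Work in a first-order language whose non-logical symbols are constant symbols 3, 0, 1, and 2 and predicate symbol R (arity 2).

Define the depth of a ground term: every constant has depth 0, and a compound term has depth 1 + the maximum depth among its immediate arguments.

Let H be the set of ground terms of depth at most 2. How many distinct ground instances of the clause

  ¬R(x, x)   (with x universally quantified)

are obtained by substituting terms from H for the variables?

4

Ground terms of depth ≤ 2:
  With no function symbols every ground term is a constant, so there are exactly 4 ground terms at every depth bound.
  N_0 = 4
  N_1 = 4
  N_2 = 4
  Explicitly: 3, 0, 1, 2.
So there are 4 ground terms available for substitution.
The variable x ranges independently over the available ground terms, and distinct assignments produce distinct instances.
Number of ground instances = 4.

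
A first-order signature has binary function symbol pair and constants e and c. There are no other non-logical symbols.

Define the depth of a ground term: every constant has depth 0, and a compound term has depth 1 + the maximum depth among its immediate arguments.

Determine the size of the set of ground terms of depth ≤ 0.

Let N_k = |{terms of depth ≤ k}|. Then N_0 = 2 and N_k = 2 + N_{k-1}^2 for k ≥ 1 (one summand per function symbol, arity giving the exponent).
N_0 = 2
Explicitly: e, c.

2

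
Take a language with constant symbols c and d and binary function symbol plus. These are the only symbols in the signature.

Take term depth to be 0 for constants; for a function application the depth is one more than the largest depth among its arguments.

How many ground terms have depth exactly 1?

4

Write N_k for the number of ground terms of depth ≤ k. A term of depth ≤ k is either a constant or a function symbol applied to arguments of depth ≤ k−1, so N_k = 2 + N_{k-1}^2.
N_0 = 2
N_1 = 2 + 2^2 = 6
Terms of depth exactly 1: N_1 − N_0 = 6 − 2 = 4.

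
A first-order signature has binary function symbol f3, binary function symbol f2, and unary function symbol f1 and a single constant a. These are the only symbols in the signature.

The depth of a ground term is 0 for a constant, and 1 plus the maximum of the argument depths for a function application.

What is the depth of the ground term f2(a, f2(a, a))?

depth(f2(a, a)) = 1 + max(0, 0) = 1
depth(f2(a, f2(a, a))) = 1 + max(0, 1) = 2

2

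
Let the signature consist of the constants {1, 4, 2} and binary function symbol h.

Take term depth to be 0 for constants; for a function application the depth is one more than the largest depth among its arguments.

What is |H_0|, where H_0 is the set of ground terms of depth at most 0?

If N_k denotes the number of depth-≤k ground terms, the 3 constants give N_0 = 3, and each function symbol of arity r contributes N_{k-1}^r new terms at level k: N_k = 3 + N_{k-1}^2.
N_0 = 3
Explicitly: 1, 4, 2.

3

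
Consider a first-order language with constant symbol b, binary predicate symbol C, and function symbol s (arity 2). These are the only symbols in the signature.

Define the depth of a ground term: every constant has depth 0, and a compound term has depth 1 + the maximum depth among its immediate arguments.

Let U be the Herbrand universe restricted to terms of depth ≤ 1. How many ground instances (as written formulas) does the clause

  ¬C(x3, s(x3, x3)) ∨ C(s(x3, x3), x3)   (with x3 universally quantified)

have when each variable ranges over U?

2

Ground terms of depth ≤ 1:
  If N_k denotes the number of depth-≤k ground terms, the 1 constant gives N_0 = 1, and each function symbol of arity r contributes N_{k-1}^r new terms at level k: N_k = 1 + N_{k-1}^2.
  N_0 = 1
  N_1 = 1 + 1^2 = 2
So there are 2 ground terms available for substitution.
The clause has 1 distinct variable (x3), which appears in the body. In the free term algebra distinct substitutions yield syntactically distinct ground instances.
Number of ground instances = 2.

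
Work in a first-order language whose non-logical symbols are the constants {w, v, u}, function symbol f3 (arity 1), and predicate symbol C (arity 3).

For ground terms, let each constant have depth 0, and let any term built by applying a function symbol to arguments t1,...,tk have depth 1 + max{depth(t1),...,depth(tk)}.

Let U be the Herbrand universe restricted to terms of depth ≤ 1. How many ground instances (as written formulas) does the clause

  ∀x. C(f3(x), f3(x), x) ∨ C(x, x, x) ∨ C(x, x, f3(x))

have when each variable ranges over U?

6

Ground terms of depth ≤ 1:
  Count level by level. With function symbols f3/1, the terms of depth ≤ k are the 3 constants together with each function applied to depth-≤(k−1) tuples, so N_k = 3 + N_{k-1}.
  N_0 = 3
  N_1 = 3 + 3 = 6
  Explicitly: w, v, u, f3(w), f3(v), f3(u).
So there are 6 ground terms available for substitution.
There is 1 variable to instantiate (x),  occurring in at least one literal, so different choices give different ground instances.
Number of ground instances = 6.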